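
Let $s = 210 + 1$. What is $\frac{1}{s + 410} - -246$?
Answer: $\frac{152767}{621} \approx 246.0$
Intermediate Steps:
$s = 211$
$\frac{1}{s + 410} - -246 = \frac{1}{211 + 410} - -246 = \frac{1}{621} + 246 = \frac{152767}{621}$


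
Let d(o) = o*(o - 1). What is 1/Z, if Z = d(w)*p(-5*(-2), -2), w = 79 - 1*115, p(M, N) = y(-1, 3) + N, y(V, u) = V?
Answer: -1/3996 ≈ -0.00025025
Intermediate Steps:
p(M, N) = -1 + N
w = -36 (w = 79 - 115 = -36)
d(o) = o*(-1 + o)
Z = -3996 (Z = (-36*(-1 - 36))*(-1 - 2) = -36*(-37)*(-3) = 1332*(-3) = -3996)
1/Z = 1/(-3996) = -1/3996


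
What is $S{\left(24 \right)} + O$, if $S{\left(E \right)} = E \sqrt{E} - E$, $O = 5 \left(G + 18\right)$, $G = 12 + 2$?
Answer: $136 + 48 \sqrt{6} \approx 253.58$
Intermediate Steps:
$G = 14$
$O = 160$ ($O = 5 \left(14 + 18\right) = 5 \cdot 32 = 160$)
$S{\left(E \right)} = E^{\frac{3}{2}} - E$
$S{\left(24 \right)} + O = \left(24^{\frac{3}{2}} - 24\right) + 160 = \left(48 \sqrt{6} - 24\right) + 160 = \left(-24 + 48 \sqrt{6}\right) + 160 = 136 + 48 \sqrt{6}$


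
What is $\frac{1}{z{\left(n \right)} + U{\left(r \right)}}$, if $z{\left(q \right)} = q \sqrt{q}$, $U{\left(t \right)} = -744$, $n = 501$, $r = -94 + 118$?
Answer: $\frac{248}{41732655} + \frac{167 \sqrt{501}}{41732655} \approx 9.5512 \cdot 10^{-5}$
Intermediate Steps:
$r = 24$
$z{\left(q \right)} = q^{\frac{3}{2}}$
$\frac{1}{z{\left(n \right)} + U{\left(r \right)}} = \frac{1}{501^{\frac{3}{2}} - 744} = \frac{1}{501 \sqrt{501} - 744} = \frac{1}{-744 + 501 \sqrt{501}}$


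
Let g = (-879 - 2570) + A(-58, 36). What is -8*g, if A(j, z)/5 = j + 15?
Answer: 29312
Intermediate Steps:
A(j, z) = 75 + 5*j (A(j, z) = 5*(j + 15) = 5*(15 + j) = 75 + 5*j)
g = -3664 (g = (-879 - 2570) + (75 + 5*(-58)) = -3449 + (75 - 290) = -3449 - 215 = -3664)
-8*g = -8*(-3664) = 29312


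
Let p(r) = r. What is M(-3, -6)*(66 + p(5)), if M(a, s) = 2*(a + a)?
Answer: -852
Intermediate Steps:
M(a, s) = 4*a (M(a, s) = 2*(2*a) = 4*a)
M(-3, -6)*(66 + p(5)) = (4*(-3))*(66 + 5) = -12*71 = -852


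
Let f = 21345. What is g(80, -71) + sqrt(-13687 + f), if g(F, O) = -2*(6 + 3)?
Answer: -18 + sqrt(7658) ≈ 69.510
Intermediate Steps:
g(F, O) = -18 (g(F, O) = -2*9 = -18)
g(80, -71) + sqrt(-13687 + f) = -18 + sqrt(-13687 + 21345) = -18 + sqrt(7658)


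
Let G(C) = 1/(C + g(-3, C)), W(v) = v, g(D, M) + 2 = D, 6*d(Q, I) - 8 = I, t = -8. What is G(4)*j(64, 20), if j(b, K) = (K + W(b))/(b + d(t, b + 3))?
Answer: -56/51 ≈ -1.0980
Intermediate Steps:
d(Q, I) = 4/3 + I/6
g(D, M) = -2 + D
j(b, K) = (K + b)/(11/6 + 7*b/6) (j(b, K) = (K + b)/(b + (4/3 + (b + 3)/6)) = (K + b)/(b + (4/3 + (3 + b)/6)) = (K + b)/(b + (4/3 + (½ + b/6))) = (K + b)/(b + (11/6 + b/6)) = (K + b)/(11/6 + 7*b/6))
G(C) = 1/(-5 + C) (G(C) = 1/(C + (-2 - 3)) = 1/(C - 5) = 1/(-5 + C))
G(4)*j(64, 20) = (6*(20 + 64)/(11 + 7*64))/(-5 + 4) = (6*84/(11 + 448))/(-1) = -6*84/459 = -1*56/51 = -56/51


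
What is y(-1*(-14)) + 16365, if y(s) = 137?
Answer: 16502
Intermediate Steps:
y(-1*(-14)) + 16365 = 137 + 16365 = 16502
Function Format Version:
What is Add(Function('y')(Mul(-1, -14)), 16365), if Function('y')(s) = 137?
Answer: 16502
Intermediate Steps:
Add(Function('y')(Mul(-1, -14)), 16365) = Add(137, 16365) = 16502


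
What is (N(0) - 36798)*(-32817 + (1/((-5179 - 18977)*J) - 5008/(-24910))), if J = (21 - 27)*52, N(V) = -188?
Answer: 56967470086310631061/46934624880 ≈ 1.2138e+9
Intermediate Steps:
J = -312 (J = -6*52 = -312)
(N(0) - 36798)*(-32817 + (1/((-5179 - 18977)*J) - 5008/(-24910))) = (-188 - 36798)*(-32817 + (1/(-5179 - 18977*(-312)) - 5008/(-24910))) = -36986*(-32817 + (-1/312/(-24156) - 5008*(-1/24910))) = -36986*(-32817 + (-1/24156*(-1/312) + 2504/12455)) = -36986*(-32817 + (1/7536672 + 2504/12455)) = -36986*(-32817 + 18871839143/93869249760) = -36986*(-3080488297534777/93869249760) = 56967470086310631061/46934624880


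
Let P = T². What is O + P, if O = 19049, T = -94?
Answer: 27885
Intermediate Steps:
P = 8836 (P = (-94)² = 8836)
O + P = 19049 + 8836 = 27885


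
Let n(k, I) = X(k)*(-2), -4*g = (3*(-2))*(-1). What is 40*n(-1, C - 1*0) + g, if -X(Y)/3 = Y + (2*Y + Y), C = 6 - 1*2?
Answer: -1923/2 ≈ -961.50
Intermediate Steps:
C = 4 (C = 6 - 2 = 4)
g = -3/2 (g = -3*(-2)*(-1)/4 = -(-3)*(-1)/2 = -¼*6 = -3/2 ≈ -1.5000)
X(Y) = -12*Y (X(Y) = -3*(Y + (2*Y + Y)) = -3*(Y + 3*Y) = -12*Y)
n(k, I) = 24*k (n(k, I) = -12*k*(-2) = 24*k)
40*n(-1, C - 1*0) + g = 40*(24*(-1)) - 3/2 = 40*(-24) - 3/2 = -960 - 3/2 = -1923/2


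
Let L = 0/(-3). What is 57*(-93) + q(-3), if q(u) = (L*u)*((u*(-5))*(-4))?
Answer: -5301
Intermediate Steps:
L = 0 (L = 0*(-⅓) = 0)
q(u) = 0 (q(u) = (0*u)*((u*(-5))*(-4)) = 0*(-5*u*(-4)) = 0*(20*u) = 0)
57*(-93) + q(-3) = 57*(-93) + 0 = -5301 + 0 = -5301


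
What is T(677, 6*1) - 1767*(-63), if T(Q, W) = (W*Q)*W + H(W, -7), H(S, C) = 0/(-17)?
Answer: 135693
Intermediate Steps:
H(S, C) = 0 (H(S, C) = 0*(-1/17) = 0)
T(Q, W) = Q*W² (T(Q, W) = (W*Q)*W + 0 = (Q*W)*W + 0 = Q*W² + 0 = Q*W²)
T(677, 6*1) - 1767*(-63) = 677*(6*1)² - 1767*(-63) = 677*6² - 1*(-111321) = 677*36 + 111321 = 24372 + 111321 = 135693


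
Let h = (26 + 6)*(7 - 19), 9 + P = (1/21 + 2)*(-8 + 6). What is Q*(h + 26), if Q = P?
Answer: 98450/21 ≈ 4688.1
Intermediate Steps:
P = -275/21 (P = -9 + (1/21 + 2)*(-8 + 6) = -9 + (1/21 + 2)*(-2) = -9 + (43/21)*(-2) = -9 - 86/21 = -275/21 ≈ -13.095)
Q = -275/21 ≈ -13.095
h = -384 (h = 32*(-12) = -384)
Q*(h + 26) = -275*(-384 + 26)/21 = -275/21*(-358) = 98450/21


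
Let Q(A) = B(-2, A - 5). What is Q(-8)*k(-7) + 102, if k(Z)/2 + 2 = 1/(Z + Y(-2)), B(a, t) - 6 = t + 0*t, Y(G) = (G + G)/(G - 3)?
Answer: 4100/31 ≈ 132.26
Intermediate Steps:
Y(G) = 2*G/(-3 + G) (Y(G) = (2*G)/(-3 + G) = 2*G/(-3 + G))
B(a, t) = 6 + t (B(a, t) = 6 + (t + 0*t) = 6 + (t + 0) = 6 + t)
Q(A) = 1 + A (Q(A) = 6 + (A - 5) = 6 + (-5 + A) = 1 + A)
k(Z) = -4 + 2/(⅘ + Z) (k(Z) = -4 + 2/(Z + 2*(-2)/(-3 - 2)) = -4 + 2/(Z + 2*(-2)/(-5)) = -4 + 2/(Z + 2*(-2)*(-⅕)) = -4 + 2/(Z + ⅘) = -4 + 2/(⅘ + Z))
Q(-8)*k(-7) + 102 = (1 - 8)*(2*(-3 - 10*(-7))/(4 + 5*(-7))) + 102 = -14*(-3 + 70)/(4 - 35) + 102 = -14*67/(-31) + 102 = -14*(-1)*67/31 + 102 = -7*(-134/31) + 102 = 938/31 + 102 = 4100/31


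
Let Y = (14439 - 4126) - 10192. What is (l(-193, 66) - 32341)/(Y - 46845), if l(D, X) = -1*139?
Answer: 8120/11681 ≈ 0.69515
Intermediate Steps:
l(D, X) = -139
Y = 121 (Y = 10313 - 10192 = 121)
(l(-193, 66) - 32341)/(Y - 46845) = (-139 - 32341)/(121 - 46845) = -32480/(-46724) = -32480*(-1/46724) = 8120/11681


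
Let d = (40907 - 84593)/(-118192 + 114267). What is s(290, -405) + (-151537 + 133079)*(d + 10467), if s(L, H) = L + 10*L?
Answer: -759103387988/3925 ≈ -1.9340e+8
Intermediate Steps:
s(L, H) = 11*L
d = 43686/3925 (d = -43686/(-3925) = -43686*(-1/3925) = 43686/3925 ≈ 11.130)
s(290, -405) + (-151537 + 133079)*(d + 10467) = 11*290 + (-151537 + 133079)*(43686/3925 + 10467) = 3190 - 18458*41126661/3925 = 3190 - 759115908738/3925 = -759103387988/3925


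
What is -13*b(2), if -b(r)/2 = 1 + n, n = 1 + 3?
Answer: 130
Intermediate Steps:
n = 4
b(r) = -10 (b(r) = -2*(1 + 4) = -2*5 = -10)
-13*b(2) = -13*(-10) = 130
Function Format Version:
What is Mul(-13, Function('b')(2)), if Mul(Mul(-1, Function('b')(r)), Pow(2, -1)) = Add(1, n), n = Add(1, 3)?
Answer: 130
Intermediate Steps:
n = 4
Function('b')(r) = -10 (Function('b')(r) = Mul(-2, Add(1, 4)) = Mul(-2, 5) = -10)
Mul(-13, Function('b')(2)) = Mul(-13, -10) = 130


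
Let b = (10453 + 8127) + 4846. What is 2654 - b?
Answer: -20772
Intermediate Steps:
b = 23426 (b = 18580 + 4846 = 23426)
2654 - b = 2654 - 1*23426 = 2654 - 23426 = -20772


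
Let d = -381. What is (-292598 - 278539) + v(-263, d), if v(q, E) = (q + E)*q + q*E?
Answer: -301562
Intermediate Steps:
v(q, E) = E*q + q*(E + q) (v(q, E) = (E + q)*q + E*q = q*(E + q) + E*q = E*q + q*(E + q))
(-292598 - 278539) + v(-263, d) = (-292598 - 278539) - 263*(-263 + 2*(-381)) = -571137 - 263*(-263 - 762) = -571137 - 263*(-1025) = -571137 + 269575 = -301562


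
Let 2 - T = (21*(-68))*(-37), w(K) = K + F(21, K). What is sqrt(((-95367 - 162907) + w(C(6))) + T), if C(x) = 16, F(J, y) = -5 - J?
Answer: I*sqrt(311118) ≈ 557.78*I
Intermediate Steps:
w(K) = -26 + K (w(K) = K + (-5 - 1*21) = K + (-5 - 21) = K - 26 = -26 + K)
T = -52834 (T = 2 - 21*(-68)*(-37) = 2 - (-1428)*(-37) = 2 - 1*52836 = 2 - 52836 = -52834)
sqrt(((-95367 - 162907) + w(C(6))) + T) = sqrt(((-95367 - 162907) + (-26 + 16)) - 52834) = sqrt((-258274 - 10) - 52834) = sqrt(-258284 - 52834) = sqrt(-311118) = I*sqrt(311118)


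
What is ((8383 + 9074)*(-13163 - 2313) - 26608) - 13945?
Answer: -270205085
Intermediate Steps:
((8383 + 9074)*(-13163 - 2313) - 26608) - 13945 = (17457*(-15476) - 26608) - 13945 = (-270164532 - 26608) - 13945 = -270191140 - 13945 = -270205085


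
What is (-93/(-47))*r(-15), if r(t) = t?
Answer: -1395/47 ≈ -29.681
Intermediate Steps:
(-93/(-47))*r(-15) = -93/(-47)*(-15) = -93*(-1/47)*(-15) = (93/47)*(-15) = -1395/47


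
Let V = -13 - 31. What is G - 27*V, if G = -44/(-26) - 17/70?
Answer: 1082399/910 ≈ 1189.4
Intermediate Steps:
V = -44
G = 1319/910 (G = -44*(-1/26) - 17*1/70 = 22/13 - 17/70 = 1319/910 ≈ 1.4495)
G - 27*V = 1319/910 - 27*(-44) = 1319/910 + 1188 = 1082399/910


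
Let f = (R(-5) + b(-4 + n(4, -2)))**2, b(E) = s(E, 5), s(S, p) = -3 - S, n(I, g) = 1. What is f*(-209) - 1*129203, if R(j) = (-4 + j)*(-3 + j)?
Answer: -1212659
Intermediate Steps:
b(E) = -3 - E
f = 5184 (f = ((12 + (-5)**2 - 7*(-5)) + (-3 - (-4 + 1)))**2 = ((12 + 25 + 35) + (-3 - 1*(-3)))**2 = (72 + (-3 + 3))**2 = (72 + 0)**2 = 72**2 = 5184)
f*(-209) - 1*129203 = 5184*(-209) - 1*129203 = -1083456 - 129203 = -1212659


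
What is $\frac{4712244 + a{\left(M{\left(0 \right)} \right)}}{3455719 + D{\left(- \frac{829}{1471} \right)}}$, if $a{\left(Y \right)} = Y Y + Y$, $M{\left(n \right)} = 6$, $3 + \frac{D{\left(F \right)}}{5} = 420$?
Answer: $\frac{2356143}{1728902} \approx 1.3628$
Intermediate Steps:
$D{\left(F \right)} = 2085$ ($D{\left(F \right)} = -15 + 5 \cdot 420 = -15 + 2100 = 2085$)
$a{\left(Y \right)} = Y + Y^{2}$ ($a{\left(Y \right)} = Y^{2} + Y = Y + Y^{2}$)
$\frac{4712244 + a{\left(M{\left(0 \right)} \right)}}{3455719 + D{\left(- \frac{829}{1471} \right)}} = \frac{4712244 + 6 \left(1 + 6\right)}{3455719 + 2085} = \frac{4712244 + 6 \cdot 7}{3457804} = \left(4712244 + 42\right) \frac{1}{3457804} = 4712286 \cdot \frac{1}{3457804} = \frac{2356143}{1728902}$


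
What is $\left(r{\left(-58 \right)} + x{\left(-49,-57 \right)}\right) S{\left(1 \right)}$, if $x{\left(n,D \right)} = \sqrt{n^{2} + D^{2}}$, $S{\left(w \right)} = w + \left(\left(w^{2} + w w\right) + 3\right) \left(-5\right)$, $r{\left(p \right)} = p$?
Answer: $1392 - 120 \sqrt{226} \approx -412.0$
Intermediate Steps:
$S{\left(w \right)} = -15 + w - 10 w^{2}$ ($S{\left(w \right)} = w + \left(\left(w^{2} + w^{2}\right) + 3\right) \left(-5\right) = w + \left(2 w^{2} + 3\right) \left(-5\right) = w + \left(3 + 2 w^{2}\right) \left(-5\right) = w - \left(15 + 10 w^{2}\right) = -15 + w - 10 w^{2}$)
$x{\left(n,D \right)} = \sqrt{D^{2} + n^{2}}$
$\left(r{\left(-58 \right)} + x{\left(-49,-57 \right)}\right) S{\left(1 \right)} = \left(-58 + \sqrt{\left(-57\right)^{2} + \left(-49\right)^{2}}\right) \left(-15 + 1 - 10 \cdot 1^{2}\right) = \left(-58 + \sqrt{3249 + 2401}\right) \left(-15 + 1 - 10\right) = \left(-58 + \sqrt{5650}\right) \left(-15 + 1 - 10\right) = \left(-58 + 5 \sqrt{226}\right) \left(-24\right) = 1392 - 120 \sqrt{226}$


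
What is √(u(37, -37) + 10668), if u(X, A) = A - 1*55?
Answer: 4*√661 ≈ 102.84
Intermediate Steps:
u(X, A) = -55 + A (u(X, A) = A - 55 = -55 + A)
√(u(37, -37) + 10668) = √((-55 - 37) + 10668) = √(-92 + 10668) = √10576 = 4*√661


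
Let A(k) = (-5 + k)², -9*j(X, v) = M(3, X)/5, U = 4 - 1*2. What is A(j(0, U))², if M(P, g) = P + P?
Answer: 35153041/50625 ≈ 694.38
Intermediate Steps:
M(P, g) = 2*P
U = 2 (U = 4 - 2 = 2)
j(X, v) = -2/15 (j(X, v) = -2*3/(9*5) = -2/(3*5) = -⅑*6/5 = -2/15)
A(j(0, U))² = ((-5 - 2/15)²)² = ((-77/15)²)² = (5929/225)² = 35153041/50625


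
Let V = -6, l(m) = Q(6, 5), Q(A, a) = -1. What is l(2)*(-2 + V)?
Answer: 8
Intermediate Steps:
l(m) = -1
l(2)*(-2 + V) = -(-2 - 6) = -1*(-8) = 8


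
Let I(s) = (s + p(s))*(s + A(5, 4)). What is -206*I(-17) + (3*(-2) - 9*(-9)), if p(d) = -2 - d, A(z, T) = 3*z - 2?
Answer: -1573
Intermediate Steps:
A(z, T) = -2 + 3*z
I(s) = -26 - 2*s (I(s) = (s + (-2 - s))*(s + (-2 + 3*5)) = -2*(s + (-2 + 15)) = -2*(s + 13) = -2*(13 + s) = -26 - 2*s)
-206*I(-17) + (3*(-2) - 9*(-9)) = -206*(-26 - 2*(-17)) + (3*(-2) - 9*(-9)) = -206*(-26 + 34) + (-6 + 81) = -206*8 + 75 = -1648 + 75 = -1573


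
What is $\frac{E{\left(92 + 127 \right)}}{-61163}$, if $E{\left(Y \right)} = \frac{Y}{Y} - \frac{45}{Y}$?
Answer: $- \frac{58}{4464899} \approx -1.299 \cdot 10^{-5}$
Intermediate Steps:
$E{\left(Y \right)} = 1 - \frac{45}{Y}$
$\frac{E{\left(92 + 127 \right)}}{-61163} = \frac{\frac{1}{92 + 127} \left(-45 + \left(92 + 127\right)\right)}{-61163} = \frac{-45 + 219}{219} \left(- \frac{1}{61163}\right) = \frac{1}{219} \cdot 174 \left(- \frac{1}{61163}\right) = \frac{58}{73} \left(- \frac{1}{61163}\right) = - \frac{58}{4464899}$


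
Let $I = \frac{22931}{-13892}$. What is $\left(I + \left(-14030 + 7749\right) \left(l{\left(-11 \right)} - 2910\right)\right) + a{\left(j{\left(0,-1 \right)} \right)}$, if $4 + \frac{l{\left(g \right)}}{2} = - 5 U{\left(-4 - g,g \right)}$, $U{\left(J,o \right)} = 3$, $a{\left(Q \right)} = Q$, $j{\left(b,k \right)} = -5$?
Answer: $\frac{11183894335}{604} \approx 1.8516 \cdot 10^{7}$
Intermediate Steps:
$I = - \frac{997}{604}$ ($I = 22931 \left(- \frac{1}{13892}\right) = - \frac{997}{604} \approx -1.6507$)
$l{\left(g \right)} = -38$ ($l{\left(g \right)} = -8 + 2 \left(\left(-5\right) 3\right) = -8 + 2 \left(-15\right) = -8 - 30 = -38$)
$\left(I + \left(-14030 + 7749\right) \left(l{\left(-11 \right)} - 2910\right)\right) + a{\left(j{\left(0,-1 \right)} \right)} = \left(- \frac{997}{604} + \left(-14030 + 7749\right) \left(-38 - 2910\right)\right) - 5 = \left(- \frac{997}{604} - -18516388\right) - 5 = \left(- \frac{997}{604} + 18516388\right) - 5 = \frac{11183897355}{604} - 5 = \frac{11183894335}{604}$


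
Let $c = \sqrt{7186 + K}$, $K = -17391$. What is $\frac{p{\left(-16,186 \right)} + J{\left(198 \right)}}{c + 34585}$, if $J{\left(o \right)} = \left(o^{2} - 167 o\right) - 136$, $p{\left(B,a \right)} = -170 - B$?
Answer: $\frac{20225308}{119613243} - \frac{2924 i \sqrt{10205}}{598066215} \approx 0.16909 - 0.0004939 i$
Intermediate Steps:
$J{\left(o \right)} = -136 + o^{2} - 167 o$
$c = i \sqrt{10205}$ ($c = \sqrt{7186 - 17391} = \sqrt{-10205} = i \sqrt{10205} \approx 101.02 i$)
$\frac{p{\left(-16,186 \right)} + J{\left(198 \right)}}{c + 34585} = \frac{\left(-170 - -16\right) - \left(33202 - 39204\right)}{i \sqrt{10205} + 34585} = \frac{\left(-170 + 16\right) - -6002}{34585 + i \sqrt{10205}} = \frac{-154 + 6002}{34585 + i \sqrt{10205}} = \frac{5848}{34585 + i \sqrt{10205}}$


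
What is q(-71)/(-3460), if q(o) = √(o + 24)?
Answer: -I*√47/3460 ≈ -0.0019814*I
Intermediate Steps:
q(o) = √(24 + o)
q(-71)/(-3460) = √(24 - 71)/(-3460) = √(-47)*(-1/3460) = (I*√47)*(-1/3460) = -I*√47/3460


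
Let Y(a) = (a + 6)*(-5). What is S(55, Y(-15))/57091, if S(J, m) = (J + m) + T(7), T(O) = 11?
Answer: 3/1543 ≈ 0.0019443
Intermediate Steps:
Y(a) = -30 - 5*a (Y(a) = (6 + a)*(-5) = -30 - 5*a)
S(J, m) = 11 + J + m (S(J, m) = (J + m) + 11 = 11 + J + m)
S(55, Y(-15))/57091 = (11 + 55 + (-30 - 5*(-15)))/57091 = (11 + 55 + (-30 + 75))*(1/57091) = (11 + 55 + 45)*(1/57091) = 111*(1/57091) = 3/1543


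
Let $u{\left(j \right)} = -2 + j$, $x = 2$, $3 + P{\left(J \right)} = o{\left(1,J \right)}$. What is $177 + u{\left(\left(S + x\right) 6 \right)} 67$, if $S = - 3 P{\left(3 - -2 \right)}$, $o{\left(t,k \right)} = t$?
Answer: $3259$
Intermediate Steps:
$P{\left(J \right)} = -2$ ($P{\left(J \right)} = -3 + 1 = -2$)
$S = 6$ ($S = \left(-3\right) \left(-2\right) = 6$)
$177 + u{\left(\left(S + x\right) 6 \right)} 67 = 177 + \left(-2 + \left(6 + 2\right) 6\right) 67 = 177 + \left(-2 + 8 \cdot 6\right) 67 = 177 + \left(-2 + 48\right) 67 = 177 + 46 \cdot 67 = 177 + 3082 = 3259$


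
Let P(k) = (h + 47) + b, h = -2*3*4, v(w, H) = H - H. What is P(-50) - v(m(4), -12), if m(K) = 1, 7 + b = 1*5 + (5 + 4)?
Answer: 30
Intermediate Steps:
b = 7 (b = -7 + (1*5 + (5 + 4)) = -7 + (5 + 9) = -7 + 14 = 7)
v(w, H) = 0
h = -24 (h = -6*4 = -24)
P(k) = 30 (P(k) = (-24 + 47) + 7 = 23 + 7 = 30)
P(-50) - v(m(4), -12) = 30 - 1*0 = 30 + 0 = 30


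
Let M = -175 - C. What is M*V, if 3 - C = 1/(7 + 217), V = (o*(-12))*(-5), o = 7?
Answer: -598065/8 ≈ -74758.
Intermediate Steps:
V = 420 (V = (7*(-12))*(-5) = -84*(-5) = 420)
C = 671/224 (C = 3 - 1/(7 + 217) = 3 - 1/224 = 671/224 ≈ 2.9955)
M = -39871/224 (M = -175 - 1*671/224 = -175 - 671/224 = -39871/224 ≈ -178.00)
M*V = -39871/224*420 = -598065/8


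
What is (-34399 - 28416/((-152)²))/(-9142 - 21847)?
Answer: 1774069/1598147 ≈ 1.1101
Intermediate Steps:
(-34399 - 28416/((-152)²))/(-9142 - 21847) = (-34399 - 28416/23104)/(-30989) = (-34399 - 28416*1/23104)*(-1/30989) = (-34399 - 444/361)*(-1/30989) = -12418483/361*(-1/30989) = 1774069/1598147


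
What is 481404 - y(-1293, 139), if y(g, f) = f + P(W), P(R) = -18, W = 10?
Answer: 481283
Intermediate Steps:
y(g, f) = -18 + f (y(g, f) = f - 18 = -18 + f)
481404 - y(-1293, 139) = 481404 - (-18 + 139) = 481404 - 1*121 = 481404 - 121 = 481283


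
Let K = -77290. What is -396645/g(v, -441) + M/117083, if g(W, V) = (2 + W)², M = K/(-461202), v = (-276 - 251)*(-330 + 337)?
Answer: -1189852692936170/40781086653815403 ≈ -0.029177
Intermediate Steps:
v = -3689 (v = -527*7 = -3689)
M = 38645/230601 (M = -77290/(-461202) = -77290*(-1/461202) = 38645/230601 ≈ 0.16758)
-396645/g(v, -441) + M/117083 = -396645/(2 - 3689)² + (38645/230601)/117083 = -396645/((-3687)²) + (38645/230601)*(1/117083) = -396645/13593969 + 38645/26999456883 = -396645*1/13593969 + 38645/26999456883 = -132215/4531323 + 38645/26999456883 = -1189852692936170/40781086653815403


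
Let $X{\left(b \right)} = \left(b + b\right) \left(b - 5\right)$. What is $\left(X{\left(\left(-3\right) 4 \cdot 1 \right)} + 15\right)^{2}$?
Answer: $178929$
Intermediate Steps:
$X{\left(b \right)} = 2 b \left(-5 + b\right)$
$\left(X{\left(\left(-3\right) 4 \cdot 1 \right)} + 15\right)^{2} = \left(2 \left(-3\right) 4 \cdot 1 \left(-5 + \left(-3\right) 4 \cdot 1\right) + 15\right)^{2} = \left(2 \left(\left(-12\right) 1\right) \left(-5 - 12\right) + 15\right)^{2} = \left(2 \left(-12\right) \left(-5 - 12\right) + 15\right)^{2} = \left(2 \left(-12\right) \left(-17\right) + 15\right)^{2} = \left(408 + 15\right)^{2} = 423^{2} = 178929$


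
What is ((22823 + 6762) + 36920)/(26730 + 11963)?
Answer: 66505/38693 ≈ 1.7188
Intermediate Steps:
((22823 + 6762) + 36920)/(26730 + 11963) = (29585 + 36920)/38693 = 66505*(1/38693) = 66505/38693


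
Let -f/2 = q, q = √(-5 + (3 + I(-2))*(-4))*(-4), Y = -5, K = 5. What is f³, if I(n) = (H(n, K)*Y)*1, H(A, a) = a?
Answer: 42496*√83 ≈ 3.8716e+5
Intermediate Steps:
I(n) = -25 (I(n) = (5*(-5))*1 = -25*1 = -25)
q = -4*√83 (q = √(-5 + (3 - 25)*(-4))*(-4) = √(-5 - 22*(-4))*(-4) = √(-5 + 88)*(-4) = √83*(-4) = -4*√83 ≈ -36.442)
f = 8*√83 (f = -(-8)*√83 = 8*√83 ≈ 72.883)
f³ = (8*√83)³ = 42496*√83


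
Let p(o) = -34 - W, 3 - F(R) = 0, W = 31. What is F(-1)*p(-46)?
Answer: -195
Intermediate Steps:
F(R) = 3 (F(R) = 3 - 1*0 = 3 + 0 = 3)
p(o) = -65 (p(o) = -34 - 1*31 = -34 - 31 = -65)
F(-1)*p(-46) = 3*(-65) = -195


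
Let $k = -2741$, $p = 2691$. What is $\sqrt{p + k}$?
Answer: $5 i \sqrt{2} \approx 7.0711 i$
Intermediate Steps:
$\sqrt{p + k} = \sqrt{2691 - 2741} = \sqrt{-50} = 5 i \sqrt{2}$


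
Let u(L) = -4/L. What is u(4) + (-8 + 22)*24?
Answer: 335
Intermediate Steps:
u(4) + (-8 + 22)*24 = -4/4 + (-8 + 22)*24 = -4*¼ + 14*24 = -1 + 336 = 335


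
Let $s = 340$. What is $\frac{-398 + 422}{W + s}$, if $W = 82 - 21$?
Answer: $\frac{24}{401} \approx 0.05985$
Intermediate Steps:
$W = 61$
$\frac{-398 + 422}{W + s} = \frac{-398 + 422}{61 + 340} = \frac{24}{401}$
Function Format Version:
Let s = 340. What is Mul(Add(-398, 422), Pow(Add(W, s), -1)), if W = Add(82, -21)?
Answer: Rational(24, 401) ≈ 0.059850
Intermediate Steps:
W = 61
Mul(Add(-398, 422), Pow(Add(W, s), -1)) = Mul(Add(-398, 422), Pow(Add(61, 340), -1)) = Mul(24, Pow(401, -1)) = Mul(24, Rational(1, 401)) = Rational(24, 401)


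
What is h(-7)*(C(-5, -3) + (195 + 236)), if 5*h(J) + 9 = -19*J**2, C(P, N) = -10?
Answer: -79148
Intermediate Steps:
h(J) = -9/5 - 19*J**2/5 (h(J) = -9/5 + (-19*J**2)/5 = -9/5 - 19*J**2/5)
h(-7)*(C(-5, -3) + (195 + 236)) = (-9/5 - 19/5*(-7)**2)*(-10 + (195 + 236)) = (-9/5 - 19/5*49)*(-10 + 431) = (-9/5 - 931/5)*421 = -188*421 = -79148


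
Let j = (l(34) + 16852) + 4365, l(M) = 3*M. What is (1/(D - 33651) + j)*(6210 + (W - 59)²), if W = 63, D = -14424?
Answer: 6381095412824/48075 ≈ 1.3273e+8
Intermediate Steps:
j = 21319 (j = (3*34 + 16852) + 4365 = (102 + 16852) + 4365 = 16954 + 4365 = 21319)
(1/(D - 33651) + j)*(6210 + (W - 59)²) = (1/(-14424 - 33651) + 21319)*(6210 + (63 - 59)²) = (1/(-48075) + 21319)*(6210 + 4²) = (-1/48075 + 21319)*(6210 + 16) = (1024910924/48075)*6226 = 6381095412824/48075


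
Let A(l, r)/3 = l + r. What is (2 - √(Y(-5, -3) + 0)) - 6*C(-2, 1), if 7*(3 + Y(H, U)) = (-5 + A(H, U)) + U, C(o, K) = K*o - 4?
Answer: 38 - I*√371/7 ≈ 38.0 - 2.7516*I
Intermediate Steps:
C(o, K) = -4 + K*o
A(l, r) = 3*l + 3*r (A(l, r) = 3*(l + r) = 3*l + 3*r)
Y(H, U) = -26/7 + 3*H/7 + 4*U/7 (Y(H, U) = -3 + ((-5 + (3*H + 3*U)) + U)/7 = -3 + ((-5 + 3*H + 3*U) + U)/7 = -3 + (-5 + 3*H + 4*U)/7 = -3 + (-5/7 + 3*H/7 + 4*U/7) = -26/7 + 3*H/7 + 4*U/7)
(2 - √(Y(-5, -3) + 0)) - 6*C(-2, 1) = (2 - √((-26/7 + (3/7)*(-5) + (4/7)*(-3)) + 0)) - 6*(-4 + 1*(-2)) = (2 - √((-26/7 - 15/7 - 12/7) + 0)) - 6*(-4 - 2) = (2 - √(-53/7 + 0)) - 6*(-6) = (2 - √(-53/7)) + 36 = (2 - I*√371/7) + 36 = 38 - I*√371/7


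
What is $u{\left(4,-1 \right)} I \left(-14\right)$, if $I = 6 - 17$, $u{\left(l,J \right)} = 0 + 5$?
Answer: $770$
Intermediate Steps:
$u{\left(l,J \right)} = 5$
$I = -11$
$u{\left(4,-1 \right)} I \left(-14\right) = 5 \left(-11\right) \left(-14\right) = \left(-55\right) \left(-14\right) = 770$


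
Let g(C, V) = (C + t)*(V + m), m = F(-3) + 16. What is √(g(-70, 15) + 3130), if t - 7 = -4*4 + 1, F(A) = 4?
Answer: 20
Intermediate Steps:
m = 20 (m = 4 + 16 = 20)
t = -8 (t = 7 + (-4*4 + 1) = 7 + (-16 + 1) = 7 - 15 = -8)
g(C, V) = (-8 + C)*(20 + V) (g(C, V) = (C - 8)*(V + 20) = (-8 + C)*(20 + V))
√(g(-70, 15) + 3130) = √((-160 - 8*15 + 20*(-70) - 70*15) + 3130) = √((-160 - 120 - 1400 - 1050) + 3130) = √(-2730 + 3130) = √400 = 20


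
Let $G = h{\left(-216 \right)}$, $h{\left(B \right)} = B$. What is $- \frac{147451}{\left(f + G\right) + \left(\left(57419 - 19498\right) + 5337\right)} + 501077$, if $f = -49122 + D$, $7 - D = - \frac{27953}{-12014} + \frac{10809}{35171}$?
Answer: $\frac{1286439755550617621}{2567225099051} \approx 5.011 \cdot 10^{5}$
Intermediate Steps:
$G = -216$
$D = \frac{1844816469}{422544394}$ ($D = 7 - \left(- \frac{27953}{-12014} + \frac{10809}{35171}\right) = 7 - \left(\left(-27953\right) \left(- \frac{1}{12014}\right) + 10809 \cdot \frac{1}{35171}\right) = 7 - \left(\frac{27953}{12014} + \frac{10809}{35171}\right) = 7 - \frac{1112994289}{422544394} = \frac{1844816469}{422544394} \approx 4.366$)
$f = - \frac{20754380905599}{422544394}$ ($f = -49122 + \frac{1844816469}{422544394} = - \frac{20754380905599}{422544394} \approx -49118.0$)
$- \frac{147451}{\left(f + G\right) + \left(\left(57419 - 19498\right) + 5337\right)} + 501077 = - \frac{147451}{\left(- \frac{20754380905599}{422544394} - 216\right) + \left(\left(57419 - 19498\right) + 5337\right)} + 501077 = - \frac{147451}{- \frac{20845650494703}{422544394} + \left(37921 + 5337\right)} + 501077 = - \frac{147451}{- \frac{20845650494703}{422544394} + 43258} + 501077 = - \frac{147451}{- \frac{2567225099051}{422544394}} + 501077 = \left(-147451\right) \left(- \frac{422544394}{2567225099051}\right) + 501077 = \frac{62304593439694}{2567225099051} + 501077 = \frac{1286439755550617621}{2567225099051}$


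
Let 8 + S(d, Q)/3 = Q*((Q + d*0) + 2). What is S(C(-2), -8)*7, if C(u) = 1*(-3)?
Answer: 840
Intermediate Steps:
C(u) = -3
S(d, Q) = -24 + 3*Q*(2 + Q) (S(d, Q) = -24 + 3*(Q*((Q + d*0) + 2)) = -24 + 3*(Q*((Q + 0) + 2)) = -24 + 3*(Q*(Q + 2)) = -24 + 3*(Q*(2 + Q)) = -24 + 3*Q*(2 + Q))
S(C(-2), -8)*7 = (-24 + 3*(-8)**2 + 6*(-8))*7 = (-24 + 3*64 - 48)*7 = (-24 + 192 - 48)*7 = 120*7 = 840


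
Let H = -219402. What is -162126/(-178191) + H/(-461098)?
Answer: 6325079785/4564639651 ≈ 1.3857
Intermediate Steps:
-162126/(-178191) + H/(-461098) = -162126/(-178191) - 219402/(-461098) = -162126*(-1/178191) - 219402*(-1/461098) = 18014/19799 + 109701/230549 = 6325079785/4564639651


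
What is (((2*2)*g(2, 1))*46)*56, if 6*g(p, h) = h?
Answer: 5152/3 ≈ 1717.3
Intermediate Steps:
g(p, h) = h/6
(((2*2)*g(2, 1))*46)*56 = (((2*2)*((⅙)*1))*46)*56 = ((4*(⅙))*46)*56 = ((⅔)*46)*56 = (92/3)*56 = 5152/3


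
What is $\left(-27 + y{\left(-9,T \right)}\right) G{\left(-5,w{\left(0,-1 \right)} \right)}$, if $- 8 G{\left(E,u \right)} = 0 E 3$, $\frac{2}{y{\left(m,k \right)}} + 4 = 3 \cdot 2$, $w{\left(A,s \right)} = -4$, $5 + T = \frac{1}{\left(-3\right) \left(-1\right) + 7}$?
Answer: $0$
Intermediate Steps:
$T = - \frac{49}{10}$ ($T = -5 + \frac{1}{\left(-3\right) \left(-1\right) + 7} = -5 + \frac{1}{3 + 7} = -5 + \frac{1}{10} = - \frac{49}{10} \approx -4.9$)
$y{\left(m,k \right)} = 1$ ($y{\left(m,k \right)} = \frac{2}{-4 + 3 \cdot 2} = \frac{2}{-4 + 6} = \frac{2}{2} = 2 \cdot \frac{1}{2} = 1$)
$G{\left(E,u \right)} = 0$ ($G{\left(E,u \right)} = - \frac{0 E 3}{8} = - \frac{0 \cdot 3}{8} = \left(- \frac{1}{8}\right) 0 = 0$)
$\left(-27 + y{\left(-9,T \right)}\right) G{\left(-5,w{\left(0,-1 \right)} \right)} = \left(-27 + 1\right) 0 = \left(-26\right) 0 = 0$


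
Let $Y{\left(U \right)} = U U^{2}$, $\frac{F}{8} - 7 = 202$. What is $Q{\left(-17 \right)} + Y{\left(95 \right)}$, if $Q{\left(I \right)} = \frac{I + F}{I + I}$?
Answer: $\frac{29149095}{34} \approx 8.5733 \cdot 10^{5}$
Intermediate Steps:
$F = 1672$ ($F = 56 + 8 \cdot 202 = 56 + 1616 = 1672$)
$Y{\left(U \right)} = U^{3}$
$Q{\left(I \right)} = \frac{1672 + I}{2 I}$ ($Q{\left(I \right)} = \frac{I + 1672}{I + I} = \frac{1672 + I}{2 I}$)
$Q{\left(-17 \right)} + Y{\left(95 \right)} = \frac{1672 - 17}{2 \left(-17\right)} + 95^{3} = \frac{1}{2} \left(- \frac{1}{17}\right) 1655 + 857375 = - \frac{1655}{34} + 857375 = \frac{29149095}{34}$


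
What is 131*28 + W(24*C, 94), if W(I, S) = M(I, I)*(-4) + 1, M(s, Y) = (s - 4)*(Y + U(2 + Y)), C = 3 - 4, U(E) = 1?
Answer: 1093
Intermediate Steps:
C = -1
M(s, Y) = (1 + Y)*(-4 + s) (M(s, Y) = (s - 4)*(Y + 1) = (-4 + s)*(1 + Y) = (1 + Y)*(-4 + s))
W(I, S) = 17 - 4*I**2 + 12*I (W(I, S) = (-4 + I - 4*I + I*I)*(-4) + 1 = (-4 + I - 4*I + I**2)*(-4) + 1 = (-4 + I**2 - 3*I)*(-4) + 1 = (16 - 4*I**2 + 12*I) + 1 = 17 - 4*I**2 + 12*I)
131*28 + W(24*C, 94) = 131*28 + (17 - 4*(24*(-1))**2 + 12*(24*(-1))) = 3668 + (17 - 4*(-24)**2 + 12*(-24)) = 3668 + (17 - 4*576 - 288) = 3668 + (17 - 2304 - 288) = 3668 - 2575 = 1093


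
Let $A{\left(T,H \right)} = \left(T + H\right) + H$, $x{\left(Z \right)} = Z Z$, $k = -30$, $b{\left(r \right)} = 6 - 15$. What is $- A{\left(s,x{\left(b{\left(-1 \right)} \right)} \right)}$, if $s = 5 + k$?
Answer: $-137$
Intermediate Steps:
$b{\left(r \right)} = -9$ ($b{\left(r \right)} = 6 - 15 = -9$)
$s = -25$ ($s = 5 - 30 = -25$)
$x{\left(Z \right)} = Z^{2}$
$A{\left(T,H \right)} = T + 2 H$ ($A{\left(T,H \right)} = \left(H + T\right) + H = T + 2 H$)
$- A{\left(s,x{\left(b{\left(-1 \right)} \right)} \right)} = - (-25 + 2 \left(-9\right)^{2}) = - (-25 + 2 \cdot 81) = - (-25 + 162) = \left(-1\right) 137 = -137$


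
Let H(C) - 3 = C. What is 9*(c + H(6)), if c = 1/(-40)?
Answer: 3231/40 ≈ 80.775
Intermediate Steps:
H(C) = 3 + C
c = -1/40 ≈ -0.025000
9*(c + H(6)) = 9*(-1/40 + (3 + 6)) = 9*(-1/40 + 9) = 9*(359/40) = 3231/40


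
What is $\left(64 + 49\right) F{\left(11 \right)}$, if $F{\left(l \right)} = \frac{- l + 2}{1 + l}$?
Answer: $- \frac{339}{4} \approx -84.75$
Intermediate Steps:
$F{\left(l \right)} = \frac{2 - l}{1 + l}$
$\left(64 + 49\right) F{\left(11 \right)} = \left(64 + 49\right) \frac{2 - 11}{1 + 11} = 113 \frac{2 - 11}{12} = 113 \cdot \frac{1}{12} \left(-9\right) = 113 \left(- \frac{3}{4}\right) = - \frac{339}{4}$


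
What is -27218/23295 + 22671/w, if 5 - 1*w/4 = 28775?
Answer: -244024559/178719240 ≈ -1.3654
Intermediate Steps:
w = -115080 (w = 20 - 4*28775 = 20 - 115100 = -115080)
-27218/23295 + 22671/w = -27218/23295 + 22671/(-115080) = -27218*1/23295 + 22671*(-1/115080) = -27218/23295 - 7557/38360 = -244024559/178719240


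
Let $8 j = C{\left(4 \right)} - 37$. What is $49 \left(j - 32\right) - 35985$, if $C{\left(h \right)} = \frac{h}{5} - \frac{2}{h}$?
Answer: $- \frac{3022223}{80} \approx -37778.0$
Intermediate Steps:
$C{\left(h \right)} = - \frac{2}{h} + \frac{h}{5}$ ($C{\left(h \right)} = h \frac{1}{5} - \frac{2}{h} = \frac{h}{5} - \frac{2}{h} = - \frac{2}{h} + \frac{h}{5}$)
$j = - \frac{367}{80}$ ($j = \frac{\left(- \frac{2}{4} + \frac{1}{5} \cdot 4\right) - 37}{8} = \frac{\left(\left(-2\right) \frac{1}{4} + \frac{4}{5}\right) - 37}{8} = \frac{\left(- \frac{1}{2} + \frac{4}{5}\right) - 37}{8} = \frac{\frac{3}{10} - 37}{8} = \frac{1}{8} \left(- \frac{367}{10}\right) = - \frac{367}{80} \approx -4.5875$)
$49 \left(j - 32\right) - 35985 = 49 \left(- \frac{367}{80} - 32\right) - 35985 = 49 \left(- \frac{2927}{80}\right) - 35985 = - \frac{143423}{80} - 35985 = - \frac{3022223}{80}$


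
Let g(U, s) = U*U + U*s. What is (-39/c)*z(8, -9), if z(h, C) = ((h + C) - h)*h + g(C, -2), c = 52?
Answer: -81/4 ≈ -20.250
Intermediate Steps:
g(U, s) = U² + U*s
z(h, C) = C*h + C*(-2 + C) (z(h, C) = ((h + C) - h)*h + C*(C - 2) = ((C + h) - h)*h + C*(-2 + C) = C*h + C*(-2 + C))
(-39/c)*z(8, -9) = (-39/52)*(-9*(-2 - 9 + 8)) = (-39*1/52)*(-9*(-3)) = -¾*27 = -81/4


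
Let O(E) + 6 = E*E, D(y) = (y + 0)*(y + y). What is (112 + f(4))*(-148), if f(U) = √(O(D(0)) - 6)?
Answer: -16576 - 296*I*√3 ≈ -16576.0 - 512.69*I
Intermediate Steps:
D(y) = 2*y² (D(y) = y*(2*y) = 2*y²)
O(E) = -6 + E² (O(E) = -6 + E*E = -6 + E²)
f(U) = 2*I*√3 (f(U) = √((-6 + (2*0²)²) - 6) = √((-6 + (2*0)²) - 6) = √((-6 + 0²) - 6) = √((-6 + 0) - 6) = √(-6 - 6) = √(-12) = 2*I*√3)
(112 + f(4))*(-148) = (112 + 2*I*√3)*(-148) = -16576 - 296*I*√3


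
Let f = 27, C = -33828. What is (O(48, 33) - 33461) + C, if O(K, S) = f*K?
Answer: -65993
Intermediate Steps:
O(K, S) = 27*K
(O(48, 33) - 33461) + C = (27*48 - 33461) - 33828 = (1296 - 33461) - 33828 = -32165 - 33828 = -65993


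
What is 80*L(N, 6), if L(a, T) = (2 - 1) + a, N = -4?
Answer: -240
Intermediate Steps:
L(a, T) = 1 + a
80*L(N, 6) = 80*(1 - 4) = 80*(-3) = -240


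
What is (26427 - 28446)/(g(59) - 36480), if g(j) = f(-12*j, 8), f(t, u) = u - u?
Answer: 673/12160 ≈ 0.055345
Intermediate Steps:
f(t, u) = 0
g(j) = 0
(26427 - 28446)/(g(59) - 36480) = (26427 - 28446)/(0 - 36480) = -2019/(-36480) = -2019*(-1/36480) = 673/12160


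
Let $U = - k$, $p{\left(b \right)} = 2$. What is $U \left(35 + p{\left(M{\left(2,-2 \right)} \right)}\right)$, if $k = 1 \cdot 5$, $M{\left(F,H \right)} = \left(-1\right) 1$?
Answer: $-185$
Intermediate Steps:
$M{\left(F,H \right)} = -1$
$k = 5$
$U = -5$ ($U = \left(-1\right) 5 = -5$)
$U \left(35 + p{\left(M{\left(2,-2 \right)} \right)}\right) = - 5 \left(35 + 2\right) = \left(-5\right) 37 = -185$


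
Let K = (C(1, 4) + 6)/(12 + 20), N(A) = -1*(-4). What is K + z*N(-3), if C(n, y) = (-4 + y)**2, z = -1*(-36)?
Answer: 2307/16 ≈ 144.19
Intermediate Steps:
z = 36
N(A) = 4
K = 3/16 (K = ((-4 + 4)**2 + 6)/(12 + 20) = (0**2 + 6)/32 = (0 + 6)*(1/32) = 6*(1/32) = 3/16 ≈ 0.18750)
K + z*N(-3) = 3/16 + 36*4 = 3/16 + 144 = 2307/16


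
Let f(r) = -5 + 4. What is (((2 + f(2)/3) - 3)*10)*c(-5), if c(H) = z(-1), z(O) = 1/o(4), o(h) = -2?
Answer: 20/3 ≈ 6.6667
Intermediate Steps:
f(r) = -1
z(O) = -½ (z(O) = 1/(-2) = 1*(-½) = -½)
c(H) = -½
(((2 + f(2)/3) - 3)*10)*c(-5) = (((2 - 1/3) - 3)*10)*(-½) = (((2 - 1*⅓) - 3)*10)*(-½) = (((2 - ⅓) - 3)*10)*(-½) = ((5/3 - 3)*10)*(-½) = -4/3*10*(-½) = -40/3*(-½) = 20/3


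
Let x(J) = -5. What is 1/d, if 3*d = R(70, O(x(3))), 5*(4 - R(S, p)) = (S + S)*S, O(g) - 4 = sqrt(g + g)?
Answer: -1/652 ≈ -0.0015337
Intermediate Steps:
O(g) = 4 + sqrt(2)*sqrt(g) (O(g) = 4 + sqrt(g + g) = 4 + sqrt(2*g) = 4 + sqrt(2)*sqrt(g))
R(S, p) = 4 - 2*S**2/5 (R(S, p) = 4 - (S + S)*S/5 = 4 - 2*S*S/5 = 4 - 2*S**2/5)
d = -652 (d = (4 - 2/5*70**2)/3 = (4 - 2/5*4900)/3 = (4 - 1960)/3 = (1/3)*(-1956) = -652)
1/d = 1/(-652) = -1/652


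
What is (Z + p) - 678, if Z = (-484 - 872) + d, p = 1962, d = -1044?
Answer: -1116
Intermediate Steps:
Z = -2400 (Z = (-484 - 872) - 1044 = -1356 - 1044 = -2400)
(Z + p) - 678 = (-2400 + 1962) - 678 = -438 - 678 = -1116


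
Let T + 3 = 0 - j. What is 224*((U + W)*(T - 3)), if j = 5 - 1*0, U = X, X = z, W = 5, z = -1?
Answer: -9856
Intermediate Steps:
X = -1
U = -1
j = 5 (j = 5 + 0 = 5)
T = -8 (T = -3 + (0 - 1*5) = -3 + (0 - 5) = -3 - 5 = -8)
224*((U + W)*(T - 3)) = 224*((-1 + 5)*(-8 - 3)) = 224*(4*(-11)) = 224*(-44) = -9856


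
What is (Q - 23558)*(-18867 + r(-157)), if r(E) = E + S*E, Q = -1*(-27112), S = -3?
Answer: -65937362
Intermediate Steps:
Q = 27112
r(E) = -2*E (r(E) = E - 3*E = -2*E)
(Q - 23558)*(-18867 + r(-157)) = (27112 - 23558)*(-18867 - 2*(-157)) = 3554*(-18867 + 314) = 3554*(-18553) = -65937362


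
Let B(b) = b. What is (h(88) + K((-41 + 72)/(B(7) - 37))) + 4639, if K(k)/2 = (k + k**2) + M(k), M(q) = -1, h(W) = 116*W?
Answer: 6680281/450 ≈ 14845.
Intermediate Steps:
K(k) = -2 + 2*k + 2*k**2 (K(k) = 2*((k + k**2) - 1) = 2*(-1 + k + k**2) = -2 + 2*k + 2*k**2)
(h(88) + K((-41 + 72)/(B(7) - 37))) + 4639 = (116*88 + (-2 + 2*((-41 + 72)/(7 - 37)) + 2*((-41 + 72)/(7 - 37))**2)) + 4639 = (10208 + (-2 + 2*(31/(-30)) + 2*(31/(-30))**2)) + 4639 = (10208 + (-2 + 2*(31*(-1/30)) + 2*(31*(-1/30))**2)) + 4639 = (10208 + (-2 + 2*(-31/30) + 2*(-31/30)**2)) + 4639 = (10208 + (-2 - 31/15 + 2*(961/900))) + 4639 = (10208 + (-2 - 31/15 + 961/450)) + 4639 = (10208 - 869/450) + 4639 = 4592731/450 + 4639 = 6680281/450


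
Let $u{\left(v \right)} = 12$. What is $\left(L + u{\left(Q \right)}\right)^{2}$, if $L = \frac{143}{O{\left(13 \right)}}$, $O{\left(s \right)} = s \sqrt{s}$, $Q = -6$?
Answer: $\frac{1993}{13} + \frac{264 \sqrt{13}}{13} \approx 226.53$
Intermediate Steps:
$O{\left(s \right)} = s^{\frac{3}{2}}$
$L = \frac{11 \sqrt{13}}{13}$ ($L = \frac{143}{13^{\frac{3}{2}}} = \frac{143}{13 \sqrt{13}} = 143 \frac{\sqrt{13}}{169} = \frac{11 \sqrt{13}}{13} \approx 3.0508$)
$\left(L + u{\left(Q \right)}\right)^{2} = \left(\frac{11 \sqrt{13}}{13} + 12\right)^{2} = \left(12 + \frac{11 \sqrt{13}}{13}\right)^{2}$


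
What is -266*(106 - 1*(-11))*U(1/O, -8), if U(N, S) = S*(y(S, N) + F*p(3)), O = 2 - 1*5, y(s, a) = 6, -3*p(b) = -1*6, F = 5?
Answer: 3983616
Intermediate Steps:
p(b) = 2 (p(b) = -(-1)*6/3 = -⅓*(-6) = 2)
O = -3 (O = 2 - 5 = -3)
U(N, S) = 16*S (U(N, S) = S*(6 + 5*2) = S*(6 + 10) = S*16 = 16*S)
-266*(106 - 1*(-11))*U(1/O, -8) = -266*(106 - 1*(-11))*16*(-8) = -266*(106 + 11)*(-128) = -31122*(-128) = -266*(-14976) = 3983616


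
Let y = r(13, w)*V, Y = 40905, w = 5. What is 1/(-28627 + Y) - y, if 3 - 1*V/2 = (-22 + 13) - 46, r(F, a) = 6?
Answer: -8545487/12278 ≈ -696.00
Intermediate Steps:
V = 116 (V = 6 - 2*((-22 + 13) - 46) = 6 - 2*(-9 - 46) = 6 - 2*(-55) = 6 + 110 = 116)
y = 696 (y = 6*116 = 696)
1/(-28627 + Y) - y = 1/(-28627 + 40905) - 1*696 = 1/12278 - 696 = -8545487/12278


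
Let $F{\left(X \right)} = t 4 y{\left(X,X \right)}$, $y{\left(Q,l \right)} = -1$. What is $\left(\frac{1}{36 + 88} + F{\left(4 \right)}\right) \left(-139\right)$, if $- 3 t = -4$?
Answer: $\frac{275359}{372} \approx 740.21$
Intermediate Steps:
$t = \frac{4}{3}$ ($t = \left(- \frac{1}{3}\right) \left(-4\right) = \frac{4}{3} \approx 1.3333$)
$F{\left(X \right)} = - \frac{16}{3}$ ($F{\left(X \right)} = \frac{4}{3} \cdot 4 \left(-1\right) = \frac{16}{3} \left(-1\right) = - \frac{16}{3}$)
$\left(\frac{1}{36 + 88} + F{\left(4 \right)}\right) \left(-139\right) = \left(\frac{1}{36 + 88} - \frac{16}{3}\right) \left(-139\right) = \left(\frac{1}{124} - \frac{16}{3}\right) \left(-139\right) = \left(- \frac{1981}{372}\right) \left(-139\right) = \frac{275359}{372}$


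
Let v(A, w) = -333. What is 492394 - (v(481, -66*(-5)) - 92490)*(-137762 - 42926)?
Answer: -16771509830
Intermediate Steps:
492394 - (v(481, -66*(-5)) - 92490)*(-137762 - 42926) = 492394 - (-333 - 92490)*(-137762 - 42926) = 492394 - (-92823)*(-180688) = 492394 - 1*16772002224 = 492394 - 16772002224 = -16771509830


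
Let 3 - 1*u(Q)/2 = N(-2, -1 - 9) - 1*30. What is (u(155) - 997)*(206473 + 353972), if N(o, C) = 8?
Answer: -530741415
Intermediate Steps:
u(Q) = 50 (u(Q) = 6 - 2*(8 - 1*30) = 6 - 2*(8 - 30) = 6 - 2*(-22) = 6 + 44 = 50)
(u(155) - 997)*(206473 + 353972) = (50 - 997)*(206473 + 353972) = -947*560445 = -530741415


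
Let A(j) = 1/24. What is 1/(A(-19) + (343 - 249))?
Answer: 24/2257 ≈ 0.010634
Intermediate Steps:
A(j) = 1/24
1/(A(-19) + (343 - 249)) = 1/(1/24 + (343 - 249)) = 1/(1/24 + 94) = 1/(2257/24) = 24/2257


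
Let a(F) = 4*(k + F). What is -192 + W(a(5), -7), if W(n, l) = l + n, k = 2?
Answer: -171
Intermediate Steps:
a(F) = 8 + 4*F (a(F) = 4*(2 + F) = 8 + 4*F)
-192 + W(a(5), -7) = -192 + (-7 + (8 + 4*5)) = -32*6 + (-7 + (8 + 20)) = -192 + (-7 + 28) = -192 + 21 = -171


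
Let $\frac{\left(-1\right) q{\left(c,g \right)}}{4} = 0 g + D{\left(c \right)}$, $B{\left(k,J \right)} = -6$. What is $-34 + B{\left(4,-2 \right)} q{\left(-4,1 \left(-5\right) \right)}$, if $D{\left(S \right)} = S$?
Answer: $-130$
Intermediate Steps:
$q{\left(c,g \right)} = - 4 c$ ($q{\left(c,g \right)} = - 4 \left(0 g + c\right) = - 4 \left(0 + c\right) = - 4 c$)
$-34 + B{\left(4,-2 \right)} q{\left(-4,1 \left(-5\right) \right)} = -34 - 6 \left(\left(-4\right) \left(-4\right)\right) = -34 - 96 = -130$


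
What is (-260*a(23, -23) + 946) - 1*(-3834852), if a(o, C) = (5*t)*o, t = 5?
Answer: 3686298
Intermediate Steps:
a(o, C) = 25*o (a(o, C) = (5*5)*o = 25*o)
(-260*a(23, -23) + 946) - 1*(-3834852) = (-6500*23 + 946) - 1*(-3834852) = (-260*575 + 946) + 3834852 = (-149500 + 946) + 3834852 = -148554 + 3834852 = 3686298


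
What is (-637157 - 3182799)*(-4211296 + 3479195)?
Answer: 2796593607556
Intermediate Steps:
(-637157 - 3182799)*(-4211296 + 3479195) = -3819956*(-732101) = 2796593607556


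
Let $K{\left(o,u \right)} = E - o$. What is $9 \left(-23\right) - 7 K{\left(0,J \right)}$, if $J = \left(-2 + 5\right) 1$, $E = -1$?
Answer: $-200$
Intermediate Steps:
$J = 3$ ($J = 3 \cdot 1 = 3$)
$K{\left(o,u \right)} = -1 - o$
$9 \left(-23\right) - 7 K{\left(0,J \right)} = 9 \left(-23\right) - 7 \left(-1 - 0\right) = -207 - 7 \left(-1 + 0\right) = -207 - -7 = -207 + 7 = -200$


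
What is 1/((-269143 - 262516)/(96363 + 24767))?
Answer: -121130/531659 ≈ -0.22783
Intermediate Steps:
1/((-269143 - 262516)/(96363 + 24767)) = 1/(-531659/121130) = -121130/531659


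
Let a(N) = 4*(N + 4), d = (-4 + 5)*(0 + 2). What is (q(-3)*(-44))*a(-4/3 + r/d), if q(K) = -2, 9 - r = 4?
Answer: 5456/3 ≈ 1818.7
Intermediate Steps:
r = 5 (r = 9 - 1*4 = 9 - 4 = 5)
d = 2 (d = 1*2 = 2)
a(N) = 16 + 4*N (a(N) = 4*(4 + N) = 16 + 4*N)
(q(-3)*(-44))*a(-4/3 + r/d) = (-2*(-44))*(16 + 4*(-4/3 + 5/2)) = 88*(16 + 4*(-4*⅓ + 5*(½))) = 88*(16 + 4*(-4/3 + 5/2)) = 88*(16 + 4*(7/6)) = 88*(16 + 14/3) = 88*(62/3) = 5456/3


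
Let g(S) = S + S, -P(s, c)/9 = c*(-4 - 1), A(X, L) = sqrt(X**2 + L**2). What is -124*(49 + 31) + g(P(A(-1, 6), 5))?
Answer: -9470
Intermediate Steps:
A(X, L) = sqrt(L**2 + X**2)
P(s, c) = 45*c (P(s, c) = -9*c*(-4 - 1) = -9*c*(-5) = -(-45)*c = 45*c)
g(S) = 2*S
-124*(49 + 31) + g(P(A(-1, 6), 5)) = -124*(49 + 31) + 2*(45*5) = -124*80 + 2*225 = -9920 + 450 = -9470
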